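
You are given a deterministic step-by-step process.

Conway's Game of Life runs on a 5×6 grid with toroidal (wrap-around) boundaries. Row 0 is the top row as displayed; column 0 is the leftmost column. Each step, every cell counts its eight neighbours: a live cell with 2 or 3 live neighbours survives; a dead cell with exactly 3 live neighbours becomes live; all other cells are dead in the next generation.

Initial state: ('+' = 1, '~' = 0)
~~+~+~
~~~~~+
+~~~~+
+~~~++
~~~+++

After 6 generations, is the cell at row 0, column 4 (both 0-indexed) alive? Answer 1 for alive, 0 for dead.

0) ~~+~+~
~~~~~+
+~~~~+
+~~~++
~~~+++
1) ~~~~~~
+~~~++
~~~~~~
~~~+~~
+~~~~~
2) +~~~~~
~~~~~+
~~~~++
~~~~~~
~~~~~~
3) ~~~~~~
+~~~++
~~~~++
~~~~~~
~~~~~~
4) ~~~~~+
+~~~+~
+~~~+~
~~~~~~
~~~~~~
5) ~~~~~+
+~~~+~
~~~~~~
~~~~~~
~~~~~~
6) ~~~~~+
~~~~~+
~~~~~~
~~~~~~
~~~~~~

0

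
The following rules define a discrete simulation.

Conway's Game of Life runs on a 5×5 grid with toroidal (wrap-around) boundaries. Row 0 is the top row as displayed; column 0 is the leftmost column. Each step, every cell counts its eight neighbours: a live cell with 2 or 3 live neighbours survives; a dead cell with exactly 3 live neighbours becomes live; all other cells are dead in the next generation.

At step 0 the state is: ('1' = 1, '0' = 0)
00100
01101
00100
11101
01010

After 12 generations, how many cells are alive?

0) 00100
01101
00100
11101
01010
1) 10000
01100
00001
10001
00011
2) 11111
11000
01011
10000
00010
3) 00010
00000
01101
10110
00010
4) 00000
00110
11101
10000
00010
5) 00110
10111
10101
10110
00000
6) 01100
10000
00000
10110
01001
7) 01100
01000
01001
11111
00001
8) 11100
01000
00001
01100
00001
9) 11100
01100
11100
10010
00010
10) 10010
00010
10011
10010
10010
11) 00110
10110
10110
11110
11110
12) 10000
00000
10000
00000
10000

3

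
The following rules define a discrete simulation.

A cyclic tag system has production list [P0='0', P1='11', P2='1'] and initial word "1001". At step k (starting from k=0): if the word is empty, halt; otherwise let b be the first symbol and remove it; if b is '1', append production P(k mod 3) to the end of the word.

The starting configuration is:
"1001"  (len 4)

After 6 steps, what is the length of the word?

0

0) "1001"  (len 4)
1) "0010"  (len 4)
2) "010"  (len 3)
3) "10"  (len 2)
4) "00"  (len 2)
5) "0"  (len 1)
6) (halted — word empty)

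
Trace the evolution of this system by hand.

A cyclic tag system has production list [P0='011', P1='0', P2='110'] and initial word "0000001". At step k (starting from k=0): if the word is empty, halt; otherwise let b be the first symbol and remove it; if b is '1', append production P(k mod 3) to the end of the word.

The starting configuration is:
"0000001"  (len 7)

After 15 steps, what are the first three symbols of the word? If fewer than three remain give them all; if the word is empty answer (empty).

101

t=0: "0000001"  (len 7)
t=1: "000001"  (len 6)
t=2: "00001"  (len 5)
t=3: "0001"  (len 4)
t=4: "001"  (len 3)
t=5: "01"  (len 2)
t=6: "1"  (len 1)
t=7: "011"  (len 3)
t=8: "11"  (len 2)
t=9: "1110"  (len 4)
t=10: "110011"  (len 6)
t=11: "100110"  (len 6)
t=12: "00110110"  (len 8)
t=13: "0110110"  (len 7)
t=14: "110110"  (len 6)
t=15: "10110110"  (len 8)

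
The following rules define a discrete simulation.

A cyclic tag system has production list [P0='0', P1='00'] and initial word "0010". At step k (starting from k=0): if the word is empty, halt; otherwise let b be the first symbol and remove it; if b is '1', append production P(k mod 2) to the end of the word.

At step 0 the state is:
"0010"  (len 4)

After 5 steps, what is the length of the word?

gen 0: "0010"  (len 4)
gen 1: "010"  (len 3)
gen 2: "10"  (len 2)
gen 3: "00"  (len 2)
gen 4: "0"  (len 1)
gen 5: (halted — word empty)

0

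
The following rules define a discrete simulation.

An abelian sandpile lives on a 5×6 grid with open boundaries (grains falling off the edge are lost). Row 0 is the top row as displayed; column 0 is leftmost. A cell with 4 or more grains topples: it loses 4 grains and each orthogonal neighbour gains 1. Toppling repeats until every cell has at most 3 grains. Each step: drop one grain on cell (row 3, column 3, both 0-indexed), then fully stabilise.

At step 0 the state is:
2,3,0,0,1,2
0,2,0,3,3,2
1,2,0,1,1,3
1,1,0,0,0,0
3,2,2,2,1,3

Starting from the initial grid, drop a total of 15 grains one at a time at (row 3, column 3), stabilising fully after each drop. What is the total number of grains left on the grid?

gen 0: 2,3,0,0,1,2
0,2,0,3,3,2
1,2,0,1,1,3
1,1,0,0,0,0
3,2,2,2,1,3
gen 1: 2,3,0,0,1,2
0,2,0,3,3,2
1,2,0,1,1,3
1,1,0,1,0,0
3,2,2,2,1,3
gen 2: 2,3,0,0,1,2
0,2,0,3,3,2
1,2,0,1,1,3
1,1,0,2,0,0
3,2,2,2,1,3
gen 3: 2,3,0,0,1,2
0,2,0,3,3,2
1,2,0,1,1,3
1,1,0,3,0,0
3,2,2,2,1,3
gen 4: 2,3,0,0,1,2
0,2,0,3,3,2
1,2,0,2,1,3
1,1,1,0,1,0
3,2,2,3,1,3
gen 5: 2,3,0,0,1,2
0,2,0,3,3,2
1,2,0,2,1,3
1,1,1,1,1,0
3,2,2,3,1,3
gen 6: 2,3,0,0,1,2
0,2,0,3,3,2
1,2,0,2,1,3
1,1,1,2,1,0
3,2,2,3,1,3
gen 7: 2,3,0,0,1,2
0,2,0,3,3,2
1,2,0,2,1,3
1,1,1,3,1,0
3,2,2,3,1,3
gen 8: 2,3,0,0,1,2
0,2,0,3,3,2
1,2,0,3,1,3
1,1,2,1,2,0
3,2,3,0,2,3
gen 9: 2,3,0,0,1,2
0,2,0,3,3,2
1,2,0,3,1,3
1,1,2,2,2,0
3,2,3,0,2,3
gen 10: 2,3,0,0,1,2
0,2,0,3,3,2
1,2,0,3,1,3
1,1,2,3,2,0
3,2,3,0,2,3
gen 11: 2,3,0,1,2,2
0,2,1,1,0,3
1,2,1,1,3,3
1,1,3,1,3,0
3,2,3,1,2,3
gen 12: 2,3,0,1,2,2
0,2,1,1,0,3
1,2,1,1,3,3
1,1,3,2,3,0
3,2,3,1,2,3
gen 13: 2,3,0,1,2,2
0,2,1,1,0,3
1,2,1,1,3,3
1,1,3,3,3,0
3,2,3,1,2,3
gen 14: 2,3,0,1,2,3
0,2,1,1,2,0
1,2,2,3,1,1
1,2,1,2,1,2
3,3,0,3,3,3
gen 15: 2,3,0,1,2,3
0,2,1,1,2,0
1,2,2,3,1,1
1,2,1,3,1,2
3,3,0,3,3,3

52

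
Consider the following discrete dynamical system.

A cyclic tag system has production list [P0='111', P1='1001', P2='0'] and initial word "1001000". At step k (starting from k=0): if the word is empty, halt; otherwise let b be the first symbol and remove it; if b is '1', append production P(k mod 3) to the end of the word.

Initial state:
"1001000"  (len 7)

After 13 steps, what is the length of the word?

gen 0: "1001000"  (len 7)
gen 1: "001000111"  (len 9)
gen 2: "01000111"  (len 8)
gen 3: "1000111"  (len 7)
gen 4: "000111111"  (len 9)
gen 5: "00111111"  (len 8)
gen 6: "0111111"  (len 7)
gen 7: "111111"  (len 6)
gen 8: "111111001"  (len 9)
gen 9: "111110010"  (len 9)
gen 10: "11110010111"  (len 11)
gen 11: "11100101111001"  (len 14)
gen 12: "11001011110010"  (len 14)
gen 13: "1001011110010111"  (len 16)

16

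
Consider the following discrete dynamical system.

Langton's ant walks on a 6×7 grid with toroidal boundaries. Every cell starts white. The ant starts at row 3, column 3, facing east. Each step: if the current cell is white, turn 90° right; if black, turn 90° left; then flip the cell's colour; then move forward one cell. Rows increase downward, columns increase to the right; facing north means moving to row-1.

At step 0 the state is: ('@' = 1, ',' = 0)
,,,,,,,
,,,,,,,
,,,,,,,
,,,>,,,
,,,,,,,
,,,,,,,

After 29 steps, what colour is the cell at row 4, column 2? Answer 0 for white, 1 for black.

k=0  ,,,,,,,
,,,,,,,
,,,,,,,
,,,>,,,
,,,,,,,
,,,,,,,
k=1  ,,,,,,,
,,,,,,,
,,,,,,,
,,,@,,,
,,,v,,,
,,,,,,,
k=2  ,,,,,,,
,,,,,,,
,,,,,,,
,,,@,,,
,,<@,,,
,,,,,,,
k=3  ,,,,,,,
,,,,,,,
,,,,,,,
,,^@,,,
,,@@,,,
,,,,,,,
k=4  ,,,,,,,
,,,,,,,
,,,,,,,
,,@>,,,
,,@@,,,
,,,,,,,
k=5  ,,,,,,,
,,,,,,,
,,,^,,,
,,@,,,,
,,@@,,,
,,,,,,,
k=6  ,,,,,,,
,,,,,,,
,,,@>,,
,,@,,,,
,,@@,,,
,,,,,,,
k=7  ,,,,,,,
,,,,,,,
,,,@@,,
,,@,v,,
,,@@,,,
,,,,,,,
k=8  ,,,,,,,
,,,,,,,
,,,@@,,
,,@<@,,
,,@@,,,
,,,,,,,
k=9  ,,,,,,,
,,,,,,,
,,,^@,,
,,@@@,,
,,@@,,,
,,,,,,,
k=10  ,,,,,,,
,,,,,,,
,,<,@,,
,,@@@,,
,,@@,,,
,,,,,,,
k=11  ,,,,,,,
,,^,,,,
,,@,@,,
,,@@@,,
,,@@,,,
,,,,,,,
k=12  ,,,,,,,
,,@>,,,
,,@,@,,
,,@@@,,
,,@@,,,
,,,,,,,
k=13  ,,,,,,,
,,@@,,,
,,@v@,,
,,@@@,,
,,@@,,,
,,,,,,,
k=14  ,,,,,,,
,,@@,,,
,,<@@,,
,,@@@,,
,,@@,,,
,,,,,,,
k=15  ,,,,,,,
,,@@,,,
,,,@@,,
,,v@@,,
,,@@,,,
,,,,,,,
k=16  ,,,,,,,
,,@@,,,
,,,@@,,
,,,>@,,
,,@@,,,
,,,,,,,
k=17  ,,,,,,,
,,@@,,,
,,,^@,,
,,,,@,,
,,@@,,,
,,,,,,,
k=18  ,,,,,,,
,,@@,,,
,,<,@,,
,,,,@,,
,,@@,,,
,,,,,,,
k=19  ,,,,,,,
,,^@,,,
,,@,@,,
,,,,@,,
,,@@,,,
,,,,,,,
k=20  ,,,,,,,
,<,@,,,
,,@,@,,
,,,,@,,
,,@@,,,
,,,,,,,
k=21  ,^,,,,,
,@,@,,,
,,@,@,,
,,,,@,,
,,@@,,,
,,,,,,,
k=22  ,@>,,,,
,@,@,,,
,,@,@,,
,,,,@,,
,,@@,,,
,,,,,,,
k=23  ,@@,,,,
,@v@,,,
,,@,@,,
,,,,@,,
,,@@,,,
,,,,,,,
k=24  ,@@,,,,
,<@@,,,
,,@,@,,
,,,,@,,
,,@@,,,
,,,,,,,
k=25  ,@@,,,,
,,@@,,,
,v@,@,,
,,,,@,,
,,@@,,,
,,,,,,,
k=26  ,@@,,,,
,,@@,,,
<@@,@,,
,,,,@,,
,,@@,,,
,,,,,,,
k=27  ,@@,,,,
^,@@,,,
@@@,@,,
,,,,@,,
,,@@,,,
,,,,,,,
k=28  ,@@,,,,
@>@@,,,
@@@,@,,
,,,,@,,
,,@@,,,
,,,,,,,
k=29  ,@@,,,,
@@@@,,,
@v@,@,,
,,,,@,,
,,@@,,,
,,,,,,,

1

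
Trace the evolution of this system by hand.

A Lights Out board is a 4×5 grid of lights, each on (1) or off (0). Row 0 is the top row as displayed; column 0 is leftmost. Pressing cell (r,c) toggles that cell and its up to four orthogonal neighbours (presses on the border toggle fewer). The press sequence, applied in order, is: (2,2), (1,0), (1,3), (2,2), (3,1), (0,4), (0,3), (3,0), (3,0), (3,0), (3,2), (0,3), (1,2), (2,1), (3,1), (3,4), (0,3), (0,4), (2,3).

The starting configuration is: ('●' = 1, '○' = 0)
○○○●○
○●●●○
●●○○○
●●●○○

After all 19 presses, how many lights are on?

9

0) ○○○●○
○●●●○
●●○○○
●●●○○
1) ○○○●○
○●○●○
●○●●○
●●○○○
2) ●○○●○
●○○●○
○○●●○
●●○○○
3) ●○○○○
●○●○●
○○●○○
●●○○○
4) ●○○○○
●○○○●
○●○●○
●●●○○
5) ●○○○○
●○○○●
○○○●○
○○○○○
6) ●○○●●
●○○○○
○○○●○
○○○○○
7) ●○●○○
●○○●○
○○○●○
○○○○○
8) ●○●○○
●○○●○
●○○●○
●●○○○
9) ●○●○○
●○○●○
○○○●○
○○○○○
10) ●○●○○
●○○●○
●○○●○
●●○○○
11) ●○●○○
●○○●○
●○●●○
●○●●○
12) ●○○●●
●○○○○
●○●●○
●○●●○
13) ●○●●●
●●●●○
●○○●○
●○●●○
14) ●○●●●
●○●●○
○●●●○
●●●●○
15) ●○●●●
●○●●○
○○●●○
○○○●○
16) ●○●●●
●○●●○
○○●●●
○○○○●
17) ●○○○○
●○●○○
○○●●●
○○○○●
18) ●○○●●
●○●○●
○○●●●
○○○○●
19) ●○○●●
●○●●●
○○○○○
○○○●●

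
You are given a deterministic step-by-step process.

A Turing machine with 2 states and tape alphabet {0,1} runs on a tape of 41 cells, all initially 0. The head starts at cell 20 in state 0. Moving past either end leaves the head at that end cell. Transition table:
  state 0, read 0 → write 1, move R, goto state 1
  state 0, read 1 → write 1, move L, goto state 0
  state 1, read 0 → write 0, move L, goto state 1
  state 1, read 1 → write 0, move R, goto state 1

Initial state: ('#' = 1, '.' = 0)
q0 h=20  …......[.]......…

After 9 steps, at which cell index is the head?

0) q0 h=20  …......[.]......…
1) q1 h=21  ….....#[.]......…
2) q1 h=20  …......[#]......…
3) q1 h=21  …......[.]......…
4) q1 h=20  …......[.]......…
5) q1 h=19  …......[.]......…
6) q1 h=18  …......[.]......…
7) q1 h=17  …......[.]......…
8) q1 h=16  …......[.]......…
9) q1 h=15  …......[.]......…

15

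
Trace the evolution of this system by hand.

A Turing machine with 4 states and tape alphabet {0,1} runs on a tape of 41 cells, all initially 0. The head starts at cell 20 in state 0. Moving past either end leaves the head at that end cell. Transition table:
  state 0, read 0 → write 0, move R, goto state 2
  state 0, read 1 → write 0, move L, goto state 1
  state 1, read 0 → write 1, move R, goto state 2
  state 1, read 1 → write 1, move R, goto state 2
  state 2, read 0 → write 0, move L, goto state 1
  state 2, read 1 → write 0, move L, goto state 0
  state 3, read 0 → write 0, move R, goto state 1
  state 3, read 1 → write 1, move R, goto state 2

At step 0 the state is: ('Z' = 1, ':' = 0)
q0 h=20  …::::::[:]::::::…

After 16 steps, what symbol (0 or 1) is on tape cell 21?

k=0  q0 h=20  …::::::[:]::::::…
k=1  q2 h=21  …::::::[:]::::::…
k=2  q1 h=20  …::::::[:]::::::…
k=3  q2 h=21  …:::::Z[:]::::::…
k=4  q1 h=20  …::::::[Z]::::::…
k=5  q2 h=21  …:::::Z[:]::::::…
k=6  q1 h=20  …::::::[Z]::::::…
k=7  q2 h=21  …:::::Z[:]::::::…
k=8  q1 h=20  …::::::[Z]::::::…
k=9  q2 h=21  …:::::Z[:]::::::…
k=10  q1 h=20  …::::::[Z]::::::…
k=11  q2 h=21  …:::::Z[:]::::::…
k=12  q1 h=20  …::::::[Z]::::::…
k=13  q2 h=21  …:::::Z[:]::::::…
k=14  q1 h=20  …::::::[Z]::::::…
k=15  q2 h=21  …:::::Z[:]::::::…
k=16  q1 h=20  …::::::[Z]::::::…

0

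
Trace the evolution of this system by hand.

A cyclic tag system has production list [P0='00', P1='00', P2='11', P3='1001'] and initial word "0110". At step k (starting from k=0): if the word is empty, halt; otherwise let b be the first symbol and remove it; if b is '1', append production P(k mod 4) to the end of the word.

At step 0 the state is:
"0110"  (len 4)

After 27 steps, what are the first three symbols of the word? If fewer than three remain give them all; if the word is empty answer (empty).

gen 0: "0110"  (len 4)
gen 1: "110"  (len 3)
gen 2: "1000"  (len 4)
gen 3: "00011"  (len 5)
gen 4: "0011"  (len 4)
gen 5: "011"  (len 3)
gen 6: "11"  (len 2)
gen 7: "111"  (len 3)
gen 8: "111001"  (len 6)
gen 9: "1100100"  (len 7)
gen 10: "10010000"  (len 8)
gen 11: "001000011"  (len 9)
gen 12: "01000011"  (len 8)
gen 13: "1000011"  (len 7)
gen 14: "00001100"  (len 8)
gen 15: "0001100"  (len 7)
gen 16: "001100"  (len 6)
gen 17: "01100"  (len 5)
gen 18: "1100"  (len 4)
gen 19: "10011"  (len 5)
gen 20: "00111001"  (len 8)
gen 21: "0111001"  (len 7)
gen 22: "111001"  (len 6)
gen 23: "1100111"  (len 7)
gen 24: "1001111001"  (len 10)
gen 25: "00111100100"  (len 11)
gen 26: "0111100100"  (len 10)
gen 27: "111100100"  (len 9)

111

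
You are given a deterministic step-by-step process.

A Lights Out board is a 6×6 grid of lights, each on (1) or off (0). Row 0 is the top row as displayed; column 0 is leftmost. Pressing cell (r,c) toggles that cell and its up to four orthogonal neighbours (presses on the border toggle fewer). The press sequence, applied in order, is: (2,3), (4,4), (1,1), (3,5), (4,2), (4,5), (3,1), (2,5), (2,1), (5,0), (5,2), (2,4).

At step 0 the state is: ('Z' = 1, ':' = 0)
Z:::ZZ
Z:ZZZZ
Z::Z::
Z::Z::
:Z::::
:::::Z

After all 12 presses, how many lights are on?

16

step 0: Z:::ZZ
Z:ZZZZ
Z::Z::
Z::Z::
:Z::::
:::::Z
step 1: Z:::ZZ
Z:Z:ZZ
Z:Z:Z:
Z:::::
:Z::::
:::::Z
step 2: Z:::ZZ
Z:Z:ZZ
Z:Z:Z:
Z:::Z:
:Z:ZZZ
::::ZZ
step 3: ZZ::ZZ
:Z::ZZ
ZZZ:Z:
Z:::Z:
:Z:ZZZ
::::ZZ
step 4: ZZ::ZZ
:Z::ZZ
ZZZ:ZZ
Z::::Z
:Z:ZZ:
::::ZZ
step 5: ZZ::ZZ
:Z::ZZ
ZZZ:ZZ
Z:Z::Z
::Z:Z:
::Z:ZZ
step 6: ZZ::ZZ
:Z::ZZ
ZZZ:ZZ
Z:Z:::
::Z::Z
::Z:Z:
step 7: ZZ::ZZ
:Z::ZZ
Z:Z:ZZ
:Z::::
:ZZ::Z
::Z:Z:
step 8: ZZ::ZZ
:Z::Z:
Z:Z:::
:Z:::Z
:ZZ::Z
::Z:Z:
step 9: ZZ::ZZ
::::Z:
:Z::::
:::::Z
:ZZ::Z
::Z:Z:
step 10: ZZ::ZZ
::::Z:
:Z::::
:::::Z
ZZZ::Z
ZZZ:Z:
step 11: ZZ::ZZ
::::Z:
:Z::::
:::::Z
ZZ:::Z
Z::ZZ:
step 12: ZZ::ZZ
::::::
:Z:ZZZ
::::ZZ
ZZ:::Z
Z::ZZ:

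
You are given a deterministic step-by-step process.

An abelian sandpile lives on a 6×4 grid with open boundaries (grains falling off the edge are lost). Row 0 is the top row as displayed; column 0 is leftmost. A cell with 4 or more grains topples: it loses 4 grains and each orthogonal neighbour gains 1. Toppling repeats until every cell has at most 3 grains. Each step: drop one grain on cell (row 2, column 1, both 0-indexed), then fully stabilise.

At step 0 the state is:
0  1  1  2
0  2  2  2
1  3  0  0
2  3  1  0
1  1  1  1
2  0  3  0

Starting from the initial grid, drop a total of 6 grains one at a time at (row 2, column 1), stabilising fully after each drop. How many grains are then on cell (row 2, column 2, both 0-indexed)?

2

step 0: 0  1  1  2
0  2  2  2
1  3  0  0
2  3  1  0
1  1  1  1
2  0  3  0
step 1: 0  1  1  2
0  3  2  2
2  1  1  0
3  0  2  0
1  2  1  1
2  0  3  0
step 2: 0  1  1  2
0  3  2  2
2  2  1  0
3  0  2  0
1  2  1  1
2  0  3  0
step 3: 0  1  1  2
0  3  2  2
2  3  1  0
3  0  2  0
1  2  1  1
2  0  3  0
step 4: 0  2  1  2
1  0  3  2
3  1  2  0
3  1  2  0
1  2  1  1
2  0  3  0
step 5: 0  2  1  2
1  0  3  2
3  2  2  0
3  1  2  0
1  2  1  1
2  0  3  0
step 6: 0  2  1  2
1  0  3  2
3  3  2  0
3  1  2  0
1  2  1  1
2  0  3  0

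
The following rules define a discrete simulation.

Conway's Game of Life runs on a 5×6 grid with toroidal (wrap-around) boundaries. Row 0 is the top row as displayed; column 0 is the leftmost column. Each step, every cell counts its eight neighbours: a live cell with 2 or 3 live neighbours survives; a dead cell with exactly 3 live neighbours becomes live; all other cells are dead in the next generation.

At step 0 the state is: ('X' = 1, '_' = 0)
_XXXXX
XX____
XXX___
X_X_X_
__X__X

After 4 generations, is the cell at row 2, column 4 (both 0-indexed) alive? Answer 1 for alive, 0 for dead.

0

t=0: _XXXXX
XX____
XXX___
X_X_X_
__X__X
t=1: ___XXX
____X_
__XX__
X_X___
______
t=2: ___XXX
__X__X
_XXX__
_XXX__
___XXX
t=3: X_X___
XX___X
X___X_
XX____
X____X
t=4: ______
______
______
_X____
_____X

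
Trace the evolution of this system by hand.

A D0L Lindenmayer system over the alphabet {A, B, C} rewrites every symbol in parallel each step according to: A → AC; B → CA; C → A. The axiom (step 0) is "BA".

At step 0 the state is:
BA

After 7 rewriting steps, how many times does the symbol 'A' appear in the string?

[0] BA
[1] CAAC
[2] AACACA
[3] ACACAACAAC
[4] ACAACAACACAACACA
[5] ACAACACAACACAACAACACAACAAC
[6] ACAACACAACAACACAACAACACAACACAACAACACAACACA
[7] ACAACACAACAACACAACACAACAACACAACACAACAACACAACAACACAACACAACAACACAACAAC

42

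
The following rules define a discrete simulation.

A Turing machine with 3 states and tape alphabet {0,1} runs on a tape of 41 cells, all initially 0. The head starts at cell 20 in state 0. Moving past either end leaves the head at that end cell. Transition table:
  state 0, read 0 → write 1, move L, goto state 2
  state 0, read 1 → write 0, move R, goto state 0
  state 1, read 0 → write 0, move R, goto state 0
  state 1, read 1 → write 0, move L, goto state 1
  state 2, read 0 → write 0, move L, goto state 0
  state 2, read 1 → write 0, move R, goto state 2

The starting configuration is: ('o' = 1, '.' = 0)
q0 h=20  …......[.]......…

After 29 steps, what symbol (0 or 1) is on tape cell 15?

0

t=0: q0 h=20  …......[.]......…
t=1: q2 h=19  …......[.]o.....…
t=2: q0 h=18  …......[.].o....…
t=3: q2 h=17  …......[.]o.o...…
t=4: q0 h=16  …......[.].o.o..…
t=5: q2 h=15  …......[.]o.o.o.…
t=6: q0 h=14  …......[.].o.o.o…
t=7: q2 h=13  …......[.]o.o.o.…
t=8: q0 h=12  …......[.].o.o.o…
t=9: q2 h=11  …......[.]o.o.o.…
t=10: q0 h=10  …......[.].o.o.o…
t=11: q2 h= 9  …......[.]o.o.o.…
t=12: q0 h= 8  …......[.].o.o.o…
t=13: q2 h= 7  …......[.]o.o.o.…
t=14: q0 h= 6  |......[.].o.o.o…
t=15: q2 h= 5  |.....[.]o.o.o.…
t=16: q0 h= 4  |....[.].o.o.o…
t=17: q2 h= 3  |...[.]o.o.o.…
t=18: q0 h= 2  |..[.].o.o.o…
t=19: q2 h= 1  |.[.]o.o.o.…
t=20: q0 h= 0  |[.].o.o.o…
t=21: q2 h= 0  |[o].o.o.o…
t=22: q2 h= 1  |.[.]o.o.o.…
t=23: q0 h= 0  |[.].o.o.o…
t=24: q2 h= 0  |[o].o.o.o…
t=25: q2 h= 1  |.[.]o.o.o.…
t=26: q0 h= 0  |[.].o.o.o…
t=27: q2 h= 0  |[o].o.o.o…
t=28: q2 h= 1  |.[.]o.o.o.…
t=29: q0 h= 0  |[.].o.o.o…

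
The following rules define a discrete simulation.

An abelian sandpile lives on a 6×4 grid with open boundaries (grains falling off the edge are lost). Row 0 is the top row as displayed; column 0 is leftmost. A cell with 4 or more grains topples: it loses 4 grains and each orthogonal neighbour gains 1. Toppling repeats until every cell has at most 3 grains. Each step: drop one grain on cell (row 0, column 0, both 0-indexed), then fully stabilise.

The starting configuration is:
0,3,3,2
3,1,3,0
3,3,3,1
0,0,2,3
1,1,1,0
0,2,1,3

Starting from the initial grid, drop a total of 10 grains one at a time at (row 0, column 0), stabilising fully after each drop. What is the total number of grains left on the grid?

step 0: 0,3,3,2
3,1,3,0
3,3,3,1
0,0,2,3
1,1,1,0
0,2,1,3
step 1: 1,3,3,2
3,1,3,0
3,3,3,1
0,0,2,3
1,1,1,0
0,2,1,3
step 2: 2,3,3,2
3,1,3,0
3,3,3,1
0,0,2,3
1,1,1,0
0,2,1,3
step 3: 3,3,3,2
3,1,3,0
3,3,3,1
0,0,2,3
1,1,1,0
0,2,1,3
step 4: 2,2,1,3
2,1,2,1
1,2,1,2
1,1,3,3
1,1,1,0
0,2,1,3
step 5: 3,2,1,3
2,1,2,1
1,2,1,2
1,1,3,3
1,1,1,0
0,2,1,3
step 6: 0,3,1,3
3,1,2,1
1,2,1,2
1,1,3,3
1,1,1,0
0,2,1,3
step 7: 1,3,1,3
3,1,2,1
1,2,1,2
1,1,3,3
1,1,1,0
0,2,1,3
step 8: 2,3,1,3
3,1,2,1
1,2,1,2
1,1,3,3
1,1,1,0
0,2,1,3
step 9: 3,3,1,3
3,1,2,1
1,2,1,2
1,1,3,3
1,1,1,0
0,2,1,3
step 10: 2,0,2,3
0,3,2,1
2,2,1,2
1,1,3,3
1,1,1,0
0,2,1,3

37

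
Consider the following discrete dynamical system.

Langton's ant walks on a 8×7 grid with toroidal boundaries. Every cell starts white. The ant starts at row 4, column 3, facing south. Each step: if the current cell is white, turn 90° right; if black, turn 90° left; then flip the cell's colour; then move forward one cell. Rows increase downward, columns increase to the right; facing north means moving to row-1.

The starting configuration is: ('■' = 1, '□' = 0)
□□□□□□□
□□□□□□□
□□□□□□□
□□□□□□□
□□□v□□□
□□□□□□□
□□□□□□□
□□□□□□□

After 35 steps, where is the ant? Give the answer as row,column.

1,3

step 0: □□□□□□□
□□□□□□□
□□□□□□□
□□□□□□□
□□□v□□□
□□□□□□□
□□□□□□□
□□□□□□□
step 1: □□□□□□□
□□□□□□□
□□□□□□□
□□□□□□□
□□<■□□□
□□□□□□□
□□□□□□□
□□□□□□□
step 2: □□□□□□□
□□□□□□□
□□□□□□□
□□^□□□□
□□■■□□□
□□□□□□□
□□□□□□□
□□□□□□□
step 3: □□□□□□□
□□□□□□□
□□□□□□□
□□■>□□□
□□■■□□□
□□□□□□□
□□□□□□□
□□□□□□□
step 4: □□□□□□□
□□□□□□□
□□□□□□□
□□■■□□□
□□■v□□□
□□□□□□□
□□□□□□□
□□□□□□□
step 5: □□□□□□□
□□□□□□□
□□□□□□□
□□■■□□□
□□■□>□□
□□□□□□□
□□□□□□□
□□□□□□□
step 6: □□□□□□□
□□□□□□□
□□□□□□□
□□■■□□□
□□■□■□□
□□□□v□□
□□□□□□□
□□□□□□□
step 7: □□□□□□□
□□□□□□□
□□□□□□□
□□■■□□□
□□■□■□□
□□□<■□□
□□□□□□□
□□□□□□□
step 8: □□□□□□□
□□□□□□□
□□□□□□□
□□■■□□□
□□■^■□□
□□□■■□□
□□□□□□□
□□□□□□□
step 9: □□□□□□□
□□□□□□□
□□□□□□□
□□■■□□□
□□■■>□□
□□□■■□□
□□□□□□□
□□□□□□□
step 10: □□□□□□□
□□□□□□□
□□□□□□□
□□■■^□□
□□■■□□□
□□□■■□□
□□□□□□□
□□□□□□□
step 11: □□□□□□□
□□□□□□□
□□□□□□□
□□■■■>□
□□■■□□□
□□□■■□□
□□□□□□□
□□□□□□□
step 12: □□□□□□□
□□□□□□□
□□□□□□□
□□■■■■□
□□■■□v□
□□□■■□□
□□□□□□□
□□□□□□□
step 13: □□□□□□□
□□□□□□□
□□□□□□□
□□■■■■□
□□■■<■□
□□□■■□□
□□□□□□□
□□□□□□□
step 14: □□□□□□□
□□□□□□□
□□□□□□□
□□■■^■□
□□■■■■□
□□□■■□□
□□□□□□□
□□□□□□□
step 15: □□□□□□□
□□□□□□□
□□□□□□□
□□■<□■□
□□■■■■□
□□□■■□□
□□□□□□□
□□□□□□□
step 16: □□□□□□□
□□□□□□□
□□□□□□□
□□■□□■□
□□■v■■□
□□□■■□□
□□□□□□□
□□□□□□□
step 17: □□□□□□□
□□□□□□□
□□□□□□□
□□■□□■□
□□■□>■□
□□□■■□□
□□□□□□□
□□□□□□□
step 18: □□□□□□□
□□□□□□□
□□□□□□□
□□■□^■□
□□■□□■□
□□□■■□□
□□□□□□□
□□□□□□□
step 19: □□□□□□□
□□□□□□□
□□□□□□□
□□■□■>□
□□■□□■□
□□□■■□□
□□□□□□□
□□□□□□□
step 20: □□□□□□□
□□□□□□□
□□□□□^□
□□■□■□□
□□■□□■□
□□□■■□□
□□□□□□□
□□□□□□□
step 21: □□□□□□□
□□□□□□□
□□□□□■>
□□■□■□□
□□■□□■□
□□□■■□□
□□□□□□□
□□□□□□□
step 22: □□□□□□□
□□□□□□□
□□□□□■■
□□■□■□v
□□■□□■□
□□□■■□□
□□□□□□□
□□□□□□□
step 23: □□□□□□□
□□□□□□□
□□□□□■■
□□■□■<■
□□■□□■□
□□□■■□□
□□□□□□□
□□□□□□□
step 24: □□□□□□□
□□□□□□□
□□□□□^■
□□■□■■■
□□■□□■□
□□□■■□□
□□□□□□□
□□□□□□□
step 25: □□□□□□□
□□□□□□□
□□□□<□■
□□■□■■■
□□■□□■□
□□□■■□□
□□□□□□□
□□□□□□□
step 26: □□□□□□□
□□□□^□□
□□□□■□■
□□■□■■■
□□■□□■□
□□□■■□□
□□□□□□□
□□□□□□□
step 27: □□□□□□□
□□□□■>□
□□□□■□■
□□■□■■■
□□■□□■□
□□□■■□□
□□□□□□□
□□□□□□□
step 28: □□□□□□□
□□□□■■□
□□□□■v■
□□■□■■■
□□■□□■□
□□□■■□□
□□□□□□□
□□□□□□□
step 29: □□□□□□□
□□□□■■□
□□□□<■■
□□■□■■■
□□■□□■□
□□□■■□□
□□□□□□□
□□□□□□□
step 30: □□□□□□□
□□□□■■□
□□□□□■■
□□■□v■■
□□■□□■□
□□□■■□□
□□□□□□□
□□□□□□□
step 31: □□□□□□□
□□□□■■□
□□□□□■■
□□■□□>■
□□■□□■□
□□□■■□□
□□□□□□□
□□□□□□□
step 32: □□□□□□□
□□□□■■□
□□□□□^■
□□■□□□■
□□■□□■□
□□□■■□□
□□□□□□□
□□□□□□□
step 33: □□□□□□□
□□□□■■□
□□□□<□■
□□■□□□■
□□■□□■□
□□□■■□□
□□□□□□□
□□□□□□□
step 34: □□□□□□□
□□□□^■□
□□□□■□■
□□■□□□■
□□■□□■□
□□□■■□□
□□□□□□□
□□□□□□□
step 35: □□□□□□□
□□□<□■□
□□□□■□■
□□■□□□■
□□■□□■□
□□□■■□□
□□□□□□□
□□□□□□□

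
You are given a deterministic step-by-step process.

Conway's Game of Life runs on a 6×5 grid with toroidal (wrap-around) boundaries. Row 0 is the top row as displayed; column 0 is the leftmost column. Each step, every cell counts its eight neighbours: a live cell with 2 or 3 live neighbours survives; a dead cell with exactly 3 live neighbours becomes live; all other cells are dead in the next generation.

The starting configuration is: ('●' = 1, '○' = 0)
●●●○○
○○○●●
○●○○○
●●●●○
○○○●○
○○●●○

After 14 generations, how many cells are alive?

2

[0] ●●●○○
○○○●●
○●○○○
●●●●○
○○○●○
○○●●○
[1] ●●○○○
○○○●●
○●○○○
●●○●●
○○○○○
○○○●●
[2] ●○●○○
○●●○●
○●○○○
●●●○●
○○●○○
●○○○●
[3] ○○●○○
○○●●○
○○○○●
●○●●○
○○●○○
●○○●●
[4] ○●●○○
○○●●○
○●○○●
○●●●●
●○●○○
○●●●●
[5] ●○○○●
●○○●○
○●○○●
○○○○●
○○○○○
○○○○●
[6] ●○○●○
○●○●○
○○○●●
●○○○○
○○○○○
●○○○●
[7] ●●●●○
●○○●○
●○●●●
○○○○●
●○○○●
●○○○●
[8] ○○●●○
○○○○○
●●●○○
○●○○○
○○○●○
○○●○○
[9] ○○●●○
○○○●○
●●●○○
●●○○○
○○●○○
○○●○○
[10] ○○●●○
○○○●●
●○●○●
●○○○○
○○●○○
○●●○○
[11] ○●○○●
●●○○○
●●○○○
●○○●●
○○●○○
○●○○○
[12] ○●●○○
○○●○●
○○●○○
●○●●●
●●●●●
●●●○○
[13] ○○○○○
○○●○○
●○●○○
○○○○○
○○○○○
○○○○○
[14] ○○○○○
○●○○○
○●○○○
○○○○○
○○○○○
○○○○○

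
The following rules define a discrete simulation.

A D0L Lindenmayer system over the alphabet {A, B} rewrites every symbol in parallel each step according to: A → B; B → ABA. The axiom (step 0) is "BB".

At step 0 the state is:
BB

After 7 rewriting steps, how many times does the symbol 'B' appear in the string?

170

step 0: BB
step 1: ABAABA
step 2: BABABBABAB
step 3: ABABABABABAABABABABABA
step 4: BABABABABABABABABABABBABABABABABABABABABAB
step 5: ABABABABABABABABABABABABABABABABABABABABABAABABABABABABABABABABABABABABABABABABABABABA
step 6: BABABABABABABABABABABABABABABABABABABABABABABABABABABABABA…ABABABABABABABABABABABABABABABABABABABABABABABABABABABABAB  (len 170)
step 7: ABABABABABABABABABABABABABABABABABABABABABABABABABABABABAB…BABABABABABABABABABABABABABABABABABABABABABABABABABABABABA  (len 342)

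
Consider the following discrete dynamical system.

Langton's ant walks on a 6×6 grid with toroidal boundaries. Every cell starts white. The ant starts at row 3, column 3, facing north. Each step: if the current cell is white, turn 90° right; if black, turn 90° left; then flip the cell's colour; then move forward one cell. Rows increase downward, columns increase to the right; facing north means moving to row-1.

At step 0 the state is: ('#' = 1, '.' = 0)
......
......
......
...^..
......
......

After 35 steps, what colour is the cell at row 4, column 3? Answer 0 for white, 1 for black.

0) ......
......
......
...^..
......
......
1) ......
......
......
...#>.
......
......
2) ......
......
......
...##.
....v.
......
3) ......
......
......
...##.
...<#.
......
4) ......
......
......
...^#.
...##.
......
5) ......
......
......
..<.#.
...##.
......
6) ......
......
..^...
..#.#.
...##.
......
7) ......
......
..#>..
..#.#.
...##.
......
8) ......
......
..##..
..#v#.
...##.
......
9) ......
......
..##..
..<##.
...##.
......
10) ......
......
..##..
...##.
..v##.
......
11) ......
......
..##..
...##.
.<###.
......
12) ......
......
..##..
.^.##.
.####.
......
13) ......
......
..##..
.#>##.
.####.
......
14) ......
......
..##..
.####.
.#v##.
......
15) ......
......
..##..
.####.
.#.>#.
......
16) ......
......
..##..
.##^#.
.#..#.
......
17) ......
......
..##..
.#<.#.
.#..#.
......
18) ......
......
..##..
.#..#.
.#v.#.
......
19) ......
......
..##..
.#..#.
.<#.#.
......
20) ......
......
..##..
.#..#.
..#.#.
.v....
21) ......
......
..##..
.#..#.
..#.#.
<#....
22) ......
......
..##..
.#..#.
^.#.#.
##....
23) ......
......
..##..
.#..#.
#>#.#.
##....
24) ......
......
..##..
.#..#.
###.#.
#v....
25) ......
......
..##..
.#..#.
###.#.
#.>...
26) ..v...
......
..##..
.#..#.
###.#.
#.#...
27) .<#...
......
..##..
.#..#.
###.#.
#.#...
28) .##...
......
..##..
.#..#.
###.#.
#^#...
29) .##...
......
..##..
.#..#.
###.#.
##>...
30) .##...
......
..##..
.#..#.
##^.#.
##....
31) .##...
......
..##..
.#..#.
#<..#.
##....
32) .##...
......
..##..
.#..#.
#...#.
#v....
33) .##...
......
..##..
.#..#.
#...#.
#.>...
34) .#v...
......
..##..
.#..#.
#...#.
#.#...
35) .#.>..
......
..##..
.#..#.
#...#.
#.#...

0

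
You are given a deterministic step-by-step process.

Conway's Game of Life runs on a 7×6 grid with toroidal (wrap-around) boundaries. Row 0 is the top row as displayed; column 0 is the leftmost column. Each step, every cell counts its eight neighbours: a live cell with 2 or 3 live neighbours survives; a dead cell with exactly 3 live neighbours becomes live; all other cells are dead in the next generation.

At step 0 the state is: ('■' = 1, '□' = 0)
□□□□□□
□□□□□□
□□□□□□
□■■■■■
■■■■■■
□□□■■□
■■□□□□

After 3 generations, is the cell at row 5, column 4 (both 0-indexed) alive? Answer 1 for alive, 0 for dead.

k=0  □□□□□□
□□□□□□
□□□□□□
□■■■■■
■■■■■■
□□□■■□
■■□□□□
k=1  □□□□□□
□□□□□□
□□■■■□
□□□□□□
□□□□□□
□□□□□□
□□□□□□
k=2  □□□□□□
□□□■□□
□□□■□□
□□□■□□
□□□□□□
□□□□□□
□□□□□□
k=3  □□□□□□
□□□□□□
□□■■■□
□□□□□□
□□□□□□
□□□□□□
□□□□□□

0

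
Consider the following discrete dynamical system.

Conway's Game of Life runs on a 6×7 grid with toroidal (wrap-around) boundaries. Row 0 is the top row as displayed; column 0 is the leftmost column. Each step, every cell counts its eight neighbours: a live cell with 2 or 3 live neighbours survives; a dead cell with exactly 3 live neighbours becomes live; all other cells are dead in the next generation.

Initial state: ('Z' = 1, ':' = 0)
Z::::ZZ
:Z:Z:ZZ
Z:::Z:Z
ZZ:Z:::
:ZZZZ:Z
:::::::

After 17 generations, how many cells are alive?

13

t=0: Z::::ZZ
:Z:Z:ZZ
Z:::Z:Z
ZZ:Z:::
:ZZZZ:Z
:::::::
t=1: Z:::ZZ:
:Z:::::
:::ZZ::
:::::::
:Z:ZZ::
:ZZZZ::
t=2: Z:::ZZ:
:::Z:Z:
:::::::
::Z::::
:Z::Z::
ZZ:::::
t=3: ZZ::ZZ:
:::::ZZ
:::::::
:::::::
ZZZ::::
ZZ::ZZZ
t=4: :Z:::::
Z:::ZZZ
:::::::
:Z:::::
::Z::Z:
:::ZZ::
t=5: Z::Z::Z
Z::::ZZ
Z::::ZZ
:::::::
::ZZZ::
::ZZZ::
t=6: ZZZZ:::
:Z::Z::
Z::::Z:
:::ZZZZ
::Z:Z::
:Z:::Z:
t=7: Z::ZZ::
:::ZZ:Z
Z::Z:::
:::Z::Z
::Z:::Z
Z:::Z::
t=8: Z:::::Z
Z:Z::ZZ
Z:ZZ:ZZ
Z:ZZ::Z
Z::Z:ZZ
ZZ::ZZZ
t=9: ::::Z::
::ZZZ::
:::::::
:::::::
:::Z:::
:Z::Z::
t=10: ::Z:ZZ:
:::ZZ::
:::Z:::
:::::::
:::::::
:::ZZ::
t=11: ::Z::Z:
::Z::Z:
:::ZZ::
:::::::
:::::::
:::ZZZ:
t=12: ::Z::ZZ
::Z::Z:
:::ZZ::
:::::::
::::Z::
:::ZZZ:
t=13: ::Z:::Z
::Z::ZZ
:::ZZ::
:::ZZ::
:::ZZZ:
:::Z::Z
t=14: Z:ZZ::Z
::Z:ZZZ
::Z::::
::Z::::
::Z::Z:
::ZZ::Z
t=15: Z::::::
Z:Z:ZZZ
:ZZ::Z:
:ZZZ:::
:ZZ::::
Z:::ZZZ
t=16: :::Z:::
Z:ZZZZ:
:::::Z:
Z::Z:::
::::ZZZ
Z::::ZZ
t=17: ZZZZ:::
::ZZ:ZZ
:ZZ::Z:
:::::::
::::Z::
Z::::::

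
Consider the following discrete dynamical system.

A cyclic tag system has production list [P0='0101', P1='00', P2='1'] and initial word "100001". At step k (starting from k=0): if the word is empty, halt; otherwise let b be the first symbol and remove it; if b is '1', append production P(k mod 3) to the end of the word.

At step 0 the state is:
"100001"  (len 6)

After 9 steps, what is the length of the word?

4

t=0: "100001"  (len 6)
t=1: "000010101"  (len 9)
t=2: "00010101"  (len 8)
t=3: "0010101"  (len 7)
t=4: "010101"  (len 6)
t=5: "10101"  (len 5)
t=6: "01011"  (len 5)
t=7: "1011"  (len 4)
t=8: "01100"  (len 5)
t=9: "1100"  (len 4)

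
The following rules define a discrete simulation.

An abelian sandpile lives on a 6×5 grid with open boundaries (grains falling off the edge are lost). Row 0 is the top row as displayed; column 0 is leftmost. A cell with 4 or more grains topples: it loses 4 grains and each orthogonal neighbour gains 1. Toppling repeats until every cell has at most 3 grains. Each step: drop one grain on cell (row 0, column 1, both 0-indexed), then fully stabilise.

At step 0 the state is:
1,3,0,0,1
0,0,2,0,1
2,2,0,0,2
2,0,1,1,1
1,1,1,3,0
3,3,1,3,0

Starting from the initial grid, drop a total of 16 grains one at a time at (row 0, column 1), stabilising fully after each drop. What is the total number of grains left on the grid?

0) 1,3,0,0,1
0,0,2,0,1
2,2,0,0,2
2,0,1,1,1
1,1,1,3,0
3,3,1,3,0
1) 2,0,1,0,1
0,1,2,0,1
2,2,0,0,2
2,0,1,1,1
1,1,1,3,0
3,3,1,3,0
2) 2,1,1,0,1
0,1,2,0,1
2,2,0,0,2
2,0,1,1,1
1,1,1,3,0
3,3,1,3,0
3) 2,2,1,0,1
0,1,2,0,1
2,2,0,0,2
2,0,1,1,1
1,1,1,3,0
3,3,1,3,0
4) 2,3,1,0,1
0,1,2,0,1
2,2,0,0,2
2,0,1,1,1
1,1,1,3,0
3,3,1,3,0
5) 3,0,2,0,1
0,2,2,0,1
2,2,0,0,2
2,0,1,1,1
1,1,1,3,0
3,3,1,3,0
6) 3,1,2,0,1
0,2,2,0,1
2,2,0,0,2
2,0,1,1,1
1,1,1,3,0
3,3,1,3,0
7) 3,2,2,0,1
0,2,2,0,1
2,2,0,0,2
2,0,1,1,1
1,1,1,3,0
3,3,1,3,0
8) 3,3,2,0,1
0,2,2,0,1
2,2,0,0,2
2,0,1,1,1
1,1,1,3,0
3,3,1,3,0
9) 0,1,3,0,1
1,3,2,0,1
2,2,0,0,2
2,0,1,1,1
1,1,1,3,0
3,3,1,3,0
10) 0,2,3,0,1
1,3,2,0,1
2,2,0,0,2
2,0,1,1,1
1,1,1,3,0
3,3,1,3,0
11) 0,3,3,0,1
1,3,2,0,1
2,2,0,0,2
2,0,1,1,1
1,1,1,3,0
3,3,1,3,0
12) 1,2,1,1,1
2,1,0,1,1
2,3,1,0,2
2,0,1,1,1
1,1,1,3,0
3,3,1,3,0
13) 1,3,1,1,1
2,1,0,1,1
2,3,1,0,2
2,0,1,1,1
1,1,1,3,0
3,3,1,3,0
14) 2,0,2,1,1
2,2,0,1,1
2,3,1,0,2
2,0,1,1,1
1,1,1,3,0
3,3,1,3,0
15) 2,1,2,1,1
2,2,0,1,1
2,3,1,0,2
2,0,1,1,1
1,1,1,3,0
3,3,1,3,0
16) 2,2,2,1,1
2,2,0,1,1
2,3,1,0,2
2,0,1,1,1
1,1,1,3,0
3,3,1,3,0

43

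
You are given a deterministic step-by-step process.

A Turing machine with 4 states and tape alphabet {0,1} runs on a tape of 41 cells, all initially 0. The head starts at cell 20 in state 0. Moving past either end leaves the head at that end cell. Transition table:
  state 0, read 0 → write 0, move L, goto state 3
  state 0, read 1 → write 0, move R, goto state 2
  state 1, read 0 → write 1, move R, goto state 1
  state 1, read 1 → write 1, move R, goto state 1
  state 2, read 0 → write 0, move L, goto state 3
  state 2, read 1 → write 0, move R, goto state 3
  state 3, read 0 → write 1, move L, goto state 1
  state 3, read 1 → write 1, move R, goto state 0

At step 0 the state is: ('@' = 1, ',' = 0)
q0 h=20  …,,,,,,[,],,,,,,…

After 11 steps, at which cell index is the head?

27

0) q0 h=20  …,,,,,,[,],,,,,,…
1) q3 h=19  …,,,,,,[,],,,,,,…
2) q1 h=18  …,,,,,,[,]@,,,,,…
3) q1 h=19  …,,,,,@[@],,,,,,…
4) q1 h=20  …,,,,@@[,],,,,,,…
5) q1 h=21  …,,,@@@[,],,,,,,…
6) q1 h=22  …,,@@@@[,],,,,,,…
7) q1 h=23  …,@@@@@[,],,,,,,…
8) q1 h=24  …@@@@@@[,],,,,,,…
9) q1 h=25  …@@@@@@[,],,,,,,…
10) q1 h=26  …@@@@@@[,],,,,,,…
11) q1 h=27  …@@@@@@[,],,,,,,…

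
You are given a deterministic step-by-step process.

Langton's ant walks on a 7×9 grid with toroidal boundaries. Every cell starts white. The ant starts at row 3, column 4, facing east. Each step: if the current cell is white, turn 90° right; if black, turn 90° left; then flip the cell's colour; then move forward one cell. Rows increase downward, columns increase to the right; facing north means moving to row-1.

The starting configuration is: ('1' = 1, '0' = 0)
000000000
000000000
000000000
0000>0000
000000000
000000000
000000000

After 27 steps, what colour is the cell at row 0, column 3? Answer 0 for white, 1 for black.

1

0) 000000000
000000000
000000000
0000>0000
000000000
000000000
000000000
1) 000000000
000000000
000000000
000010000
0000v0000
000000000
000000000
2) 000000000
000000000
000000000
000010000
000<10000
000000000
000000000
3) 000000000
000000000
000000000
000^10000
000110000
000000000
000000000
4) 000000000
000000000
000000000
0001>0000
000110000
000000000
000000000
5) 000000000
000000000
0000^0000
000100000
000110000
000000000
000000000
6) 000000000
000000000
00001>000
000100000
000110000
000000000
000000000
7) 000000000
000000000
000011000
00010v000
000110000
000000000
000000000
8) 000000000
000000000
000011000
0001<1000
000110000
000000000
000000000
9) 000000000
000000000
0000^1000
000111000
000110000
000000000
000000000
10) 000000000
000000000
000<01000
000111000
000110000
000000000
000000000
11) 000000000
000^00000
000101000
000111000
000110000
000000000
000000000
12) 000000000
0001>0000
000101000
000111000
000110000
000000000
000000000
13) 000000000
000110000
0001v1000
000111000
000110000
000000000
000000000
14) 000000000
000110000
000<11000
000111000
000110000
000000000
000000000
15) 000000000
000110000
000011000
000v11000
000110000
000000000
000000000
16) 000000000
000110000
000011000
0000>1000
000110000
000000000
000000000
17) 000000000
000110000
0000^1000
000001000
000110000
000000000
000000000
18) 000000000
000110000
000<01000
000001000
000110000
000000000
000000000
19) 000000000
000^10000
000101000
000001000
000110000
000000000
000000000
20) 000000000
00<010000
000101000
000001000
000110000
000000000
000000000
21) 00^000000
001010000
000101000
000001000
000110000
000000000
000000000
22) 001>00000
001010000
000101000
000001000
000110000
000000000
000000000
23) 001100000
001v10000
000101000
000001000
000110000
000000000
000000000
24) 001100000
00<110000
000101000
000001000
000110000
000000000
000000000
25) 001100000
000110000
00v101000
000001000
000110000
000000000
000000000
26) 001100000
000110000
0<1101000
000001000
000110000
000000000
000000000
27) 001100000
0^0110000
011101000
000001000
000110000
000000000
000000000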